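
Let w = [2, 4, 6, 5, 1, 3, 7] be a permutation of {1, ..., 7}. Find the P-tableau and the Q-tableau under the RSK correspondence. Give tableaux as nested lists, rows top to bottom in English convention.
P = [[1, 3, 5, 7], [2, 4], [6]], Q = [[1, 2, 3, 7], [4, 6], [5]]

Insert each entry of the permutation into P by Schensted row insertion, recording in Q the position of each new cell.

Insert 2: appended to row 1. P = [[2]].
Insert 4: appended to row 1. P = [[2, 4]].
Insert 6: appended to row 1. P = [[2, 4, 6]].
Insert 5: 5 bumps 6 from row 1; 6 starts row 2. P = [[2, 4, 5], [6]].
Insert 1: 1 bumps 2 from row 1; 2 bumps 6 from row 2; 6 starts row 3. P = [[1, 4, 5], [2], [6]].
Insert 3: 3 bumps 4 from row 1; 4 appends to row 2. P = [[1, 3, 5], [2, 4], [6]].
Insert 7: appended to row 1. P = [[1, 3, 5, 7], [2, 4], [6]].

So P = [[1, 3, 5, 7], [2, 4], [6]], Q = [[1, 2, 3, 7], [4, 6], [5]].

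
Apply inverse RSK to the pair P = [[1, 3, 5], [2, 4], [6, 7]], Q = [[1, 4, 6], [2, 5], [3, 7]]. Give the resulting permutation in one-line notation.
Reverse the RSK construction: for i from n down to 1, find the cell of Q containing i, remove the entry at that cell from P, and reverse-bump it up through P; the value ejected from row 1 is w(i).

Step i=7: Q has 7 at row 3, column 2; remove 7 from row 3 of P and reverse-bump: 7 enters row 2 and ejects 4; 4 enters row 1 and ejects 3. So w(7) = 3. P is now [[1, 4, 5], [2, 7], [6]].
Step i=6: Q has 6 at row 1, column 3; remove that cell from P, ejecting 5. So w(6) = 5. P is now [[1, 4], [2, 7], [6]].
Step i=5: Q has 5 at row 2, column 2; remove 7 from row 2 of P and reverse-bump: 7 enters row 1 and ejects 4. So w(5) = 4. P is now [[1, 7], [2], [6]].
Step i=4: Q has 4 at row 1, column 2; remove that cell from P, ejecting 7. So w(4) = 7. P is now [[1], [2], [6]].
Step i=3: Q has 3 at row 3, column 1; remove 6 from row 3 of P and reverse-bump: 6 enters row 2 and ejects 2; 2 enters row 1 and ejects 1. So w(3) = 1. P is now [[2], [6]].
Step i=2: Q has 2 at row 2, column 1; remove 6 from row 2 of P and reverse-bump: 6 enters row 1 and ejects 2. So w(2) = 2. P is now [[6]].
Step i=1: Q has 1 at row 1, column 1; remove that cell from P, ejecting 6. So w(1) = 6. P is now [].

So w = 6 2 1 7 4 5 3.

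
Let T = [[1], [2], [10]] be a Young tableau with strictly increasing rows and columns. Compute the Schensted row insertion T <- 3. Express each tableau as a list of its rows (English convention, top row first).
3 is larger than every entry of row 1, so it is appended to row 1. The new tableau is [[1, 3], [2], [10]].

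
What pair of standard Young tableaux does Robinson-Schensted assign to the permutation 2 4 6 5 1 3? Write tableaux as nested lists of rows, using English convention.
Insert each entry of the permutation into P by Schensted row insertion, recording in Q the position of each new cell.

Insert 2: appended to row 1. P = [[2]], Q = [[1]].
Insert 4: appended to row 1. P = [[2, 4]], Q = [[1, 2]].
Insert 6: appended to row 1. P = [[2, 4, 6]], Q = [[1, 2, 3]].
Insert 5: 5 bumps 6 from row 1; 6 starts row 2. P = [[2, 4, 5], [6]], Q = [[1, 2, 3], [4]].
Insert 1: 1 bumps 2 from row 1; 2 bumps 6 from row 2; 6 starts row 3. P = [[1, 4, 5], [2], [6]], Q = [[1, 2, 3], [4], [5]].
Insert 3: 3 bumps 4 from row 1; 4 appends to row 2. P = [[1, 3, 5], [2, 4], [6]], Q = [[1, 2, 3], [4, 6], [5]].

So P = [[1, 3, 5], [2, 4], [6]], Q = [[1, 2, 3], [4, 6], [5]].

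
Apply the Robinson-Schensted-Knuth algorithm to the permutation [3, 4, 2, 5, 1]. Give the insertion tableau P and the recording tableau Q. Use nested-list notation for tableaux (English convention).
P = [[1, 4, 5], [2], [3]], Q = [[1, 2, 4], [3], [5]]

Insert each entry of the permutation into P by Schensted row insertion, recording in Q the position of each new cell.

Insert 3: appended to row 1. P = [[3]].
Insert 4: appended to row 1. P = [[3, 4]].
Insert 2: 2 bumps 3 from row 1; 3 starts row 2. P = [[2, 4], [3]].
Insert 5: appended to row 1. P = [[2, 4, 5], [3]].
Insert 1: 1 bumps 2 from row 1; 2 bumps 3 from row 2; 3 starts row 3. P = [[1, 4, 5], [2], [3]].

So P = [[1, 4, 5], [2], [3]], Q = [[1, 2, 4], [3], [5]].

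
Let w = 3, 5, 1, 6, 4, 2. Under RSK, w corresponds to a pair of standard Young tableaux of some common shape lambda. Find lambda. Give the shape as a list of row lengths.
[3, 2, 1]

Row-insert each entry into an empty tableau.

After inserting 3: P = [[3]].
After inserting 5: P = [[3, 5]].
After inserting 1: P = [[1, 5], [3]].
After inserting 6: P = [[1, 5, 6], [3]].
After inserting 4: P = [[1, 4, 6], [3, 5]].
After inserting 2: P = [[1, 2, 6], [3, 4], [5]].

The final insertion tableau P = [[1, 2, 6], [3, 4], [5]] has shape [3, 2, 1].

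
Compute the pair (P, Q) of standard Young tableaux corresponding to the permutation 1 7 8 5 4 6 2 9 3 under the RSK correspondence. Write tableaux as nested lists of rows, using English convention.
P = [[1, 2, 3, 9], [4, 6], [5, 8], [7]], Q = [[1, 2, 3, 8], [4, 6], [5, 9], [7]]

Insert each entry of the permutation into P by Schensted row insertion, recording in Q the position of each new cell.

Insert 1: appended to row 1. P = [[1]], Q = [[1]].
Insert 7: appended to row 1. P = [[1, 7]], Q = [[1, 2]].
Insert 8: appended to row 1. P = [[1, 7, 8]], Q = [[1, 2, 3]].
Insert 5: 5 bumps 7 from row 1; 7 starts row 2. P = [[1, 5, 8], [7]], Q = [[1, 2, 3], [4]].
Insert 4: 4 bumps 5 from row 1; 5 bumps 7 from row 2; 7 starts row 3. P = [[1, 4, 8], [5], [7]], Q = [[1, 2, 3], [4], [5]].
Insert 6: 6 bumps 8 from row 1; 8 appends to row 2. P = [[1, 4, 6], [5, 8], [7]], Q = [[1, 2, 3], [4, 6], [5]].
Insert 2: 2 bumps 4 from row 1; 4 bumps 5 from row 2; 5 bumps 7 from row 3; 7 starts row 4. P = [[1, 2, 6], [4, 8], [5], [7]], Q = [[1, 2, 3], [4, 6], [5], [7]].
Insert 9: appended to row 1. P = [[1, 2, 6, 9], [4, 8], [5], [7]], Q = [[1, 2, 3, 8], [4, 6], [5], [7]].
Insert 3: 3 bumps 6 from row 1; 6 bumps 8 from row 2; 8 appends to row 3. P = [[1, 2, 3, 9], [4, 6], [5, 8], [7]], Q = [[1, 2, 3, 8], [4, 6], [5, 9], [7]].

So P = [[1, 2, 3, 9], [4, 6], [5, 8], [7]], Q = [[1, 2, 3, 8], [4, 6], [5, 9], [7]].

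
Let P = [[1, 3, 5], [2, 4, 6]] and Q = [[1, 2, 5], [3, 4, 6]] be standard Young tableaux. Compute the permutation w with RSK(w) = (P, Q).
Reverse RSK: for i = n, n-1, ..., 1, locate i in Q, remove the corresponding corner cell from P, and reverse-bump its entry up through P; the value ejected from row 1 is w(i).

So w = 2 4 1 3 6 5.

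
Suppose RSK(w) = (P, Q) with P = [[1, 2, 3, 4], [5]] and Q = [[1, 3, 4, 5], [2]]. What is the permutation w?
5 1 2 3 4

Reverse the RSK construction: for i from n down to 1, find the cell of Q containing i, remove the entry at that cell from P, and reverse-bump it up through P; the value ejected from row 1 is w(i).

Step i=5: Q has 5 at row 1, column 4; remove that cell from P, ejecting 4. So w(5) = 4. P is now [[1, 2, 3], [5]].
Step i=4: Q has 4 at row 1, column 3; remove that cell from P, ejecting 3. So w(4) = 3. P is now [[1, 2], [5]].
Step i=3: Q has 3 at row 1, column 2; remove that cell from P, ejecting 2. So w(3) = 2. P is now [[1], [5]].
Step i=2: Q has 2 at row 2, column 1; remove 5 from row 2 of P and reverse-bump: 5 enters row 1 and ejects 1. So w(2) = 1. P is now [[5]].
Step i=1: Q has 1 at row 1, column 1; remove that cell from P, ejecting 5. So w(1) = 5. P is now [].

So w = 5 1 2 3 4.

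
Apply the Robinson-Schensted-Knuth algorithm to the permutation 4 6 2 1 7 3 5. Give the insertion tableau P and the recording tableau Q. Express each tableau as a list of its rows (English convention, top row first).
P = [[1, 3, 5], [2, 6, 7], [4]], Q = [[1, 2, 5], [3, 6, 7], [4]]

Insert each entry of the permutation into P by Schensted row insertion, recording in Q the position of each new cell.

Insert 4: appended to row 1. P = [[4]].
Insert 6: appended to row 1. P = [[4, 6]].
Insert 2: 2 bumps 4 from row 1; 4 starts row 2. P = [[2, 6], [4]].
Insert 1: 1 bumps 2 from row 1; 2 bumps 4 from row 2; 4 starts row 3. P = [[1, 6], [2], [4]].
Insert 7: appended to row 1. P = [[1, 6, 7], [2], [4]].
Insert 3: 3 bumps 6 from row 1; 6 appends to row 2. P = [[1, 3, 7], [2, 6], [4]].
Insert 5: 5 bumps 7 from row 1; 7 appends to row 2. P = [[1, 3, 5], [2, 6, 7], [4]].

So P = [[1, 3, 5], [2, 6, 7], [4]], Q = [[1, 2, 5], [3, 6, 7], [4]].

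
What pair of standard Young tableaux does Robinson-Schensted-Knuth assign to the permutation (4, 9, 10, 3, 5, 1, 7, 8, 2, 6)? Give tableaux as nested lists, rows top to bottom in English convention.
P = [[1, 2, 6, 8], [3, 5, 7], [4, 9, 10]], Q = [[1, 2, 3, 8], [4, 5, 7], [6, 9, 10]]

Insert each entry of the permutation into P by Schensted row insertion, recording in Q the position of each new cell.

Insert 4: appended to row 1. P = [[4]].
Insert 9: appended to row 1. P = [[4, 9]].
Insert 10: appended to row 1. P = [[4, 9, 10]].
Insert 3: 3 bumps 4 from row 1; 4 starts row 2. P = [[3, 9, 10], [4]].
Insert 5: 5 bumps 9 from row 1; 9 appends to row 2. P = [[3, 5, 10], [4, 9]].
Insert 1: 1 bumps 3 from row 1; 3 bumps 4 from row 2; 4 starts row 3. P = [[1, 5, 10], [3, 9], [4]].
Insert 7: 7 bumps 10 from row 1; 10 appends to row 2. P = [[1, 5, 7], [3, 9, 10], [4]].
Insert 8: appended to row 1. P = [[1, 5, 7, 8], [3, 9, 10], [4]].
Insert 2: 2 bumps 5 from row 1; 5 bumps 9 from row 2; 9 appends to row 3. P = [[1, 2, 7, 8], [3, 5, 10], [4, 9]].
Insert 6: 6 bumps 7 from row 1; 7 bumps 10 from row 2; 10 appends to row 3. P = [[1, 2, 6, 8], [3, 5, 7], [4, 9, 10]].

So P = [[1, 2, 6, 8], [3, 5, 7], [4, 9, 10]], Q = [[1, 2, 3, 8], [4, 5, 7], [6, 9, 10]].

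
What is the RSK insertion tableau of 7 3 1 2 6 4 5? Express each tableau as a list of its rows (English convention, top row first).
P = [[1, 2, 4, 5], [3, 6], [7]]

Insert 7: appended to row 1. P = [[7]].
Insert 3: 3 bumps 7 from row 1; 7 starts row 2. P = [[3], [7]].
Insert 1: 1 bumps 3 from row 1; 3 bumps 7 from row 2; 7 starts row 3. P = [[1], [3], [7]].
Insert 2: appended to row 1. P = [[1, 2], [3], [7]].
Insert 6: appended to row 1. P = [[1, 2, 6], [3], [7]].
Insert 4: 4 bumps 6 from row 1; 6 appends to row 2. P = [[1, 2, 4], [3, 6], [7]].
Insert 5: appended to row 1. P = [[1, 2, 4, 5], [3, 6], [7]].

So P = [[1, 2, 4, 5], [3, 6], [7]].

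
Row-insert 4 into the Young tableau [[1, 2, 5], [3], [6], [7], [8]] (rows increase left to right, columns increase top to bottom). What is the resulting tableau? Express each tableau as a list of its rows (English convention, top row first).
In row 1, 4 replaces 5 (the leftmost entry greater than 4); 5 is bumped to row 2. 5 is appended to row 2. The new tableau is [[1, 2, 4], [3, 5], [6], [7], [8]].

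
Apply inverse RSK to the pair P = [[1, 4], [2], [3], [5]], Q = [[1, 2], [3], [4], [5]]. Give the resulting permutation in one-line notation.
3 5 4 2 1

Reverse the RSK construction: for i from n down to 1, find the cell of Q containing i, remove the entry at that cell from P, and reverse-bump it up through P; the value ejected from row 1 is w(i).

Step i=5: Q has 5 at row 4, column 1; remove 5 from row 4 of P and reverse-bump: 5 enters row 3 and ejects 3; 3 enters row 2 and ejects 2; 2 enters row 1 and ejects 1. So w(5) = 1. P is now [[2, 4], [3], [5]].
Step i=4: Q has 4 at row 3, column 1; remove 5 from row 3 of P and reverse-bump: 5 enters row 2 and ejects 3; 3 enters row 1 and ejects 2. So w(4) = 2. P is now [[3, 4], [5]].
Step i=3: Q has 3 at row 2, column 1; remove 5 from row 2 of P and reverse-bump: 5 enters row 1 and ejects 4. So w(3) = 4. P is now [[3, 5]].
Step i=2: Q has 2 at row 1, column 2; remove that cell from P, ejecting 5. So w(2) = 5. P is now [[3]].
Step i=1: Q has 1 at row 1, column 1; remove that cell from P, ejecting 3. So w(1) = 3. P is now [].

So w = 3 5 4 2 1.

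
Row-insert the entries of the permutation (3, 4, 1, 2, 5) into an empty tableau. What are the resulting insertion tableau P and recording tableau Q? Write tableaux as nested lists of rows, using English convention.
Insert each entry of the permutation into P by Schensted row insertion, recording in Q the position of each new cell.

Insert 3: appended to row 1. P = [[3]].
Insert 4: appended to row 1. P = [[3, 4]].
Insert 1: 1 bumps 3 from row 1; 3 starts row 2. P = [[1, 4], [3]].
Insert 2: 2 bumps 4 from row 1; 4 appends to row 2. P = [[1, 2], [3, 4]].
Insert 5: appended to row 1. P = [[1, 2, 5], [3, 4]].

So P = [[1, 2, 5], [3, 4]], Q = [[1, 2, 5], [3, 4]].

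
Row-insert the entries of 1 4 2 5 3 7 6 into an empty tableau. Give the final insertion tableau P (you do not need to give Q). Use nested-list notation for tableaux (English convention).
Insert 1: appended to row 1. P = [[1]].
Insert 4: appended to row 1. P = [[1, 4]].
Insert 2: 2 bumps 4 from row 1; 4 starts row 2. P = [[1, 2], [4]].
Insert 5: appended to row 1. P = [[1, 2, 5], [4]].
Insert 3: 3 bumps 5 from row 1; 5 appends to row 2. P = [[1, 2, 3], [4, 5]].
Insert 7: appended to row 1. P = [[1, 2, 3, 7], [4, 5]].
Insert 6: 6 bumps 7 from row 1; 7 appends to row 2. P = [[1, 2, 3, 6], [4, 5, 7]].

So P = [[1, 2, 3, 6], [4, 5, 7]].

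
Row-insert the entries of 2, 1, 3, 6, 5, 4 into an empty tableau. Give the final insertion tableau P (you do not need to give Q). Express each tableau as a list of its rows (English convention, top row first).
Insert 2: appended to row 1. P = [[2]].
Insert 1: 1 bumps 2 from row 1; 2 starts row 2. P = [[1], [2]].
Insert 3: appended to row 1. P = [[1, 3], [2]].
Insert 6: appended to row 1. P = [[1, 3, 6], [2]].
Insert 5: 5 bumps 6 from row 1; 6 appends to row 2. P = [[1, 3, 5], [2, 6]].
Insert 4: 4 bumps 5 from row 1; 5 bumps 6 from row 2; 6 starts row 3. P = [[1, 3, 4], [2, 5], [6]].

So P = [[1, 3, 4], [2, 5], [6]].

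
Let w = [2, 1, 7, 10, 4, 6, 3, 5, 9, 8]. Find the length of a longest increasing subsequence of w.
4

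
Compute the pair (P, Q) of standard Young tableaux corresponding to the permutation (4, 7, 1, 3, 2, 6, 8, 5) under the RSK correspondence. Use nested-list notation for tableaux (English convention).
P = [[1, 2, 5, 8], [3, 6], [4, 7]], Q = [[1, 2, 6, 7], [3, 4], [5, 8]]

Insert each entry of the permutation into P by Schensted row insertion, recording in Q the position of each new cell.

After inserting 4: P = [[4]].
After inserting 7: P = [[4, 7]].
After inserting 1: P = [[1, 7], [4]].
After inserting 3: P = [[1, 3], [4, 7]].
After inserting 2: P = [[1, 2], [3, 7], [4]].
After inserting 6: P = [[1, 2, 6], [3, 7], [4]].
After inserting 8: P = [[1, 2, 6, 8], [3, 7], [4]].
After inserting 5: P = [[1, 2, 5, 8], [3, 6], [4, 7]].

So P = [[1, 2, 5, 8], [3, 6], [4, 7]], Q = [[1, 2, 6, 7], [3, 4], [5, 8]].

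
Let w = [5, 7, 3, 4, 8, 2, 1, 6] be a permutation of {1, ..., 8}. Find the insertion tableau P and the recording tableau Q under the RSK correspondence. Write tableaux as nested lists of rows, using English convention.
Insert each entry of the permutation into P by Schensted row insertion, recording in Q the position of each new cell.

Insert 5: appended to row 1. P = [[5]], Q = [[1]].
Insert 7: appended to row 1. P = [[5, 7]], Q = [[1, 2]].
Insert 3: 3 bumps 5 from row 1; 5 starts row 2. P = [[3, 7], [5]], Q = [[1, 2], [3]].
Insert 4: 4 bumps 7 from row 1; 7 appends to row 2. P = [[3, 4], [5, 7]], Q = [[1, 2], [3, 4]].
Insert 8: appended to row 1. P = [[3, 4, 8], [5, 7]], Q = [[1, 2, 5], [3, 4]].
Insert 2: 2 bumps 3 from row 1; 3 bumps 5 from row 2; 5 starts row 3. P = [[2, 4, 8], [3, 7], [5]], Q = [[1, 2, 5], [3, 4], [6]].
Insert 1: 1 bumps 2 from row 1; 2 bumps 3 from row 2; 3 bumps 5 from row 3; 5 starts row 4. P = [[1, 4, 8], [2, 7], [3], [5]], Q = [[1, 2, 5], [3, 4], [6], [7]].
Insert 6: 6 bumps 8 from row 1; 8 appends to row 2. P = [[1, 4, 6], [2, 7, 8], [3], [5]], Q = [[1, 2, 5], [3, 4, 8], [6], [7]].

So P = [[1, 4, 6], [2, 7, 8], [3], [5]], Q = [[1, 2, 5], [3, 4, 8], [6], [7]].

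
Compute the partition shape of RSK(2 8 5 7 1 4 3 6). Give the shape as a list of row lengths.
Row-insert each entry into an empty tableau.

After inserting 2: P = [[2]].
After inserting 8: P = [[2, 8]].
After inserting 5: P = [[2, 5], [8]].
After inserting 7: P = [[2, 5, 7], [8]].
After inserting 1: P = [[1, 5, 7], [2], [8]].
After inserting 4: P = [[1, 4, 7], [2, 5], [8]].
After inserting 3: P = [[1, 3, 7], [2, 4], [5], [8]].
After inserting 6: P = [[1, 3, 6], [2, 4, 7], [5], [8]].

The final insertion tableau P = [[1, 3, 6], [2, 4, 7], [5], [8]] has shape [3, 3, 1, 1].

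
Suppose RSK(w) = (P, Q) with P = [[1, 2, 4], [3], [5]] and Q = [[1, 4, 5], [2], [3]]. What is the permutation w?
5 3 1 2 4

Reverse the RSK construction: for i from n down to 1, find the cell of Q containing i, remove the entry at that cell from P, and reverse-bump it up through P; the value ejected from row 1 is w(i).

Step i=5: Q has 5 at row 1, column 3; remove that cell from P, ejecting 4. So w(5) = 4. P is now [[1, 2], [3], [5]].
Step i=4: Q has 4 at row 1, column 2; remove that cell from P, ejecting 2. So w(4) = 2. P is now [[1], [3], [5]].
Step i=3: Q has 3 at row 3, column 1; remove 5 from row 3 of P and reverse-bump: 5 enters row 2 and ejects 3; 3 enters row 1 and ejects 1. So w(3) = 1. P is now [[3], [5]].
Step i=2: Q has 2 at row 2, column 1; remove 5 from row 2 of P and reverse-bump: 5 enters row 1 and ejects 3. So w(2) = 3. P is now [[5]].
Step i=1: Q has 1 at row 1, column 1; remove that cell from P, ejecting 5. So w(1) = 5. P is now [].

So w = 5 3 1 2 4.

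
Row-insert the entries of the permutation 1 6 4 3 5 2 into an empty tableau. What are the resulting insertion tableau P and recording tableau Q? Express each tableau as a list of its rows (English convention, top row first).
P = [[1, 2, 5], [3], [4], [6]], Q = [[1, 2, 5], [3], [4], [6]]

Insert each entry of the permutation into P by Schensted row insertion, recording in Q the position of each new cell.

Insert 1: appended to row 1. P = [[1]].
Insert 6: appended to row 1. P = [[1, 6]].
Insert 4: 4 bumps 6 from row 1; 6 starts row 2. P = [[1, 4], [6]].
Insert 3: 3 bumps 4 from row 1; 4 bumps 6 from row 2; 6 starts row 3. P = [[1, 3], [4], [6]].
Insert 5: appended to row 1. P = [[1, 3, 5], [4], [6]].
Insert 2: 2 bumps 3 from row 1; 3 bumps 4 from row 2; 4 bumps 6 from row 3; 6 starts row 4. P = [[1, 2, 5], [3], [4], [6]].

So P = [[1, 2, 5], [3], [4], [6]], Q = [[1, 2, 5], [3], [4], [6]].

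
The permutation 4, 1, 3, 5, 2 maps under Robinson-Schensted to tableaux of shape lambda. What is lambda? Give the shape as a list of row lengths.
Row-insert each entry into an empty tableau.

After inserting 4: P = [[4]].
After inserting 1: P = [[1], [4]].
After inserting 3: P = [[1, 3], [4]].
After inserting 5: P = [[1, 3, 5], [4]].
After inserting 2: P = [[1, 2, 5], [3], [4]].

The final insertion tableau P = [[1, 2, 5], [3], [4]] has shape [3, 1, 1].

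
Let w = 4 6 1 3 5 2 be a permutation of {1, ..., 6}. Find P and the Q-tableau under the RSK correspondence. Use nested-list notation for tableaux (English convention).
P = [[1, 2, 5], [3, 6], [4]], Q = [[1, 2, 5], [3, 4], [6]]

Insert each entry of the permutation into P by Schensted row insertion, recording in Q the position of each new cell.

Insert 4: appended to row 1. P = [[4]].
Insert 6: appended to row 1. P = [[4, 6]].
Insert 1: 1 bumps 4 from row 1; 4 starts row 2. P = [[1, 6], [4]].
Insert 3: 3 bumps 6 from row 1; 6 appends to row 2. P = [[1, 3], [4, 6]].
Insert 5: appended to row 1. P = [[1, 3, 5], [4, 6]].
Insert 2: 2 bumps 3 from row 1; 3 bumps 4 from row 2; 4 starts row 3. P = [[1, 2, 5], [3, 6], [4]].

So P = [[1, 2, 5], [3, 6], [4]], Q = [[1, 2, 5], [3, 4], [6]].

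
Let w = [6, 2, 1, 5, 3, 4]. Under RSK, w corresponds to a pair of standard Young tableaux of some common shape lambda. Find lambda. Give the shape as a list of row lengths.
[3, 2, 1]

Row-insert each entry into an empty tableau.

After inserting 6: P = [[6]].
After inserting 2: P = [[2], [6]].
After inserting 1: P = [[1], [2], [6]].
After inserting 5: P = [[1, 5], [2], [6]].
After inserting 3: P = [[1, 3], [2, 5], [6]].
After inserting 4: P = [[1, 3, 4], [2, 5], [6]].

The final insertion tableau P = [[1, 3, 4], [2, 5], [6]] has shape [3, 2, 1].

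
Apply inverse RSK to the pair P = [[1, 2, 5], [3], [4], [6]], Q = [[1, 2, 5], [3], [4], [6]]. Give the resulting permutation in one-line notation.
Reverse the RSK construction: for i from n down to 1, find the cell of Q containing i, remove the entry at that cell from P, and reverse-bump it up through P; the value ejected from row 1 is w(i).

Step i=6: Q has 6 at row 4, column 1; remove 6 from row 4 of P and reverse-bump: 6 enters row 3 and ejects 4; 4 enters row 2 and ejects 3; 3 enters row 1 and ejects 2. So w(6) = 2. P is now [[1, 3, 5], [4], [6]].
Step i=5: Q has 5 at row 1, column 3; remove that cell from P, ejecting 5. So w(5) = 5. P is now [[1, 3], [4], [6]].
Step i=4: Q has 4 at row 3, column 1; remove 6 from row 3 of P and reverse-bump: 6 enters row 2 and ejects 4; 4 enters row 1 and ejects 3. So w(4) = 3. P is now [[1, 4], [6]].
Step i=3: Q has 3 at row 2, column 1; remove 6 from row 2 of P and reverse-bump: 6 enters row 1 and ejects 4. So w(3) = 4. P is now [[1, 6]].
Step i=2: Q has 2 at row 1, column 2; remove that cell from P, ejecting 6. So w(2) = 6. P is now [[1]].
Step i=1: Q has 1 at row 1, column 1; remove that cell from P, ejecting 1. So w(1) = 1. P is now [].

So w = 1 6 4 3 5 2.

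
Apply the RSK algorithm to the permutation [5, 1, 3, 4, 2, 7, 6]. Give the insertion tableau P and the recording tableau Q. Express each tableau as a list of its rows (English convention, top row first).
P = [[1, 2, 4, 6], [3, 7], [5]], Q = [[1, 3, 4, 6], [2, 7], [5]]

Insert each entry of the permutation into P by Schensted row insertion, recording in Q the position of each new cell.

Insert 5: appended to row 1. P = [[5]].
Insert 1: 1 bumps 5 from row 1; 5 starts row 2. P = [[1], [5]].
Insert 3: appended to row 1. P = [[1, 3], [5]].
Insert 4: appended to row 1. P = [[1, 3, 4], [5]].
Insert 2: 2 bumps 3 from row 1; 3 bumps 5 from row 2; 5 starts row 3. P = [[1, 2, 4], [3], [5]].
Insert 7: appended to row 1. P = [[1, 2, 4, 7], [3], [5]].
Insert 6: 6 bumps 7 from row 1; 7 appends to row 2. P = [[1, 2, 4, 6], [3, 7], [5]].

So P = [[1, 2, 4, 6], [3, 7], [5]], Q = [[1, 3, 4, 6], [2, 7], [5]].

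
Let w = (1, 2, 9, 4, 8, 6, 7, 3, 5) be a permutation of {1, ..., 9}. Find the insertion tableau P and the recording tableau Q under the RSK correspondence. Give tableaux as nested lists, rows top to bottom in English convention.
Insert each entry of the permutation into P by Schensted row insertion, recording in Q the position of each new cell.

Insert 1: appended to row 1. P = [[1]].
Insert 2: appended to row 1. P = [[1, 2]].
Insert 9: appended to row 1. P = [[1, 2, 9]].
Insert 4: 4 bumps 9 from row 1; 9 starts row 2. P = [[1, 2, 4], [9]].
Insert 8: appended to row 1. P = [[1, 2, 4, 8], [9]].
Insert 6: 6 bumps 8 from row 1; 8 bumps 9 from row 2; 9 starts row 3. P = [[1, 2, 4, 6], [8], [9]].
Insert 7: appended to row 1. P = [[1, 2, 4, 6, 7], [8], [9]].
Insert 3: 3 bumps 4 from row 1; 4 bumps 8 from row 2; 8 bumps 9 from row 3; 9 starts row 4. P = [[1, 2, 3, 6, 7], [4], [8], [9]].
Insert 5: 5 bumps 6 from row 1; 6 appends to row 2. P = [[1, 2, 3, 5, 7], [4, 6], [8], [9]].

So P = [[1, 2, 3, 5, 7], [4, 6], [8], [9]], Q = [[1, 2, 3, 5, 7], [4, 9], [6], [8]].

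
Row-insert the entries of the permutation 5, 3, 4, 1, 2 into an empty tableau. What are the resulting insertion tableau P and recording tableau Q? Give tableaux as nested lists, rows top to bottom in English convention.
P = [[1, 2], [3, 4], [5]], Q = [[1, 3], [2, 5], [4]]

Insert each entry of the permutation into P by Schensted row insertion, recording in Q the position of each new cell.

After inserting 5: P = [[5]].
After inserting 3: P = [[3], [5]].
After inserting 4: P = [[3, 4], [5]].
After inserting 1: P = [[1, 4], [3], [5]].
After inserting 2: P = [[1, 2], [3, 4], [5]].

So P = [[1, 2], [3, 4], [5]], Q = [[1, 3], [2, 5], [4]].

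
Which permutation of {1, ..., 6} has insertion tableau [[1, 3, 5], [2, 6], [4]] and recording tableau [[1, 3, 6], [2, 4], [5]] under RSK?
4 2 6 3 1 5

Reverse the RSK construction: for i from n down to 1, find the cell of Q containing i, remove the entry at that cell from P, and reverse-bump it up through P; the value ejected from row 1 is w(i).

Step i=6: Q has 6 at row 1, column 3; remove that cell from P, ejecting 5. So w(6) = 5. P is now [[1, 3], [2, 6], [4]].
Step i=5: Q has 5 at row 3, column 1; remove 4 from row 3 of P and reverse-bump: 4 enters row 2 and ejects 2; 2 enters row 1 and ejects 1. So w(5) = 1. P is now [[2, 3], [4, 6]].
Step i=4: Q has 4 at row 2, column 2; remove 6 from row 2 of P and reverse-bump: 6 enters row 1 and ejects 3. So w(4) = 3. P is now [[2, 6], [4]].
Step i=3: Q has 3 at row 1, column 2; remove that cell from P, ejecting 6. So w(3) = 6. P is now [[2], [4]].
Step i=2: Q has 2 at row 2, column 1; remove 4 from row 2 of P and reverse-bump: 4 enters row 1 and ejects 2. So w(2) = 2. P is now [[4]].
Step i=1: Q has 1 at row 1, column 1; remove that cell from P, ejecting 4. So w(1) = 4. P is now [].

So w = 4 2 6 3 1 5.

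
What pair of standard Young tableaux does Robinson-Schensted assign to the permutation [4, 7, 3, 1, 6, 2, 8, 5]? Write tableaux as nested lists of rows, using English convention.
P = [[1, 2, 5], [3, 6, 8], [4, 7]], Q = [[1, 2, 7], [3, 5, 8], [4, 6]]

Insert each entry of the permutation into P by Schensted row insertion, recording in Q the position of each new cell.

Insert 4: appended to row 1. P = [[4]], Q = [[1]].
Insert 7: appended to row 1. P = [[4, 7]], Q = [[1, 2]].
Insert 3: 3 bumps 4 from row 1; 4 starts row 2. P = [[3, 7], [4]], Q = [[1, 2], [3]].
Insert 1: 1 bumps 3 from row 1; 3 bumps 4 from row 2; 4 starts row 3. P = [[1, 7], [3], [4]], Q = [[1, 2], [3], [4]].
Insert 6: 6 bumps 7 from row 1; 7 appends to row 2. P = [[1, 6], [3, 7], [4]], Q = [[1, 2], [3, 5], [4]].
Insert 2: 2 bumps 6 from row 1; 6 bumps 7 from row 2; 7 appends to row 3. P = [[1, 2], [3, 6], [4, 7]], Q = [[1, 2], [3, 5], [4, 6]].
Insert 8: appended to row 1. P = [[1, 2, 8], [3, 6], [4, 7]], Q = [[1, 2, 7], [3, 5], [4, 6]].
Insert 5: 5 bumps 8 from row 1; 8 appends to row 2. P = [[1, 2, 5], [3, 6, 8], [4, 7]], Q = [[1, 2, 7], [3, 5, 8], [4, 6]].

So P = [[1, 2, 5], [3, 6, 8], [4, 7]], Q = [[1, 2, 7], [3, 5, 8], [4, 6]].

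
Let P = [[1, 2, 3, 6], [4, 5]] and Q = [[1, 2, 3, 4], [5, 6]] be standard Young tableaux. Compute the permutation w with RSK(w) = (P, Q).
Reverse RSK: for i = n, n-1, ..., 1, locate i in Q, remove the corresponding corner cell from P, and reverse-bump its entry up through P; the value ejected from row 1 is w(i).

So w = 1 4 5 6 2 3.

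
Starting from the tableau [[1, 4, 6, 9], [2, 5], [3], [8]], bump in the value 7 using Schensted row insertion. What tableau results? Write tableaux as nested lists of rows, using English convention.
[[1, 4, 6, 7], [2, 5, 9], [3], [8]]

In row 1, 7 replaces 9 (the leftmost entry greater than 7); 9 is bumped to row 2. 9 is appended to row 2. The new tableau is [[1, 4, 6, 7], [2, 5, 9], [3], [8]].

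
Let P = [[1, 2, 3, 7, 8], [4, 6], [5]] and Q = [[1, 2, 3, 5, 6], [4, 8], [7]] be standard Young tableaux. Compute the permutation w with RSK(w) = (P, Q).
Reverse RSK: for i = n, n-1, ..., 1, locate i in Q, remove the corresponding corner cell from P, and reverse-bump its entry up through P; the value ejected from row 1 is w(i).

So w = 1 5 6 4 7 8 2 3.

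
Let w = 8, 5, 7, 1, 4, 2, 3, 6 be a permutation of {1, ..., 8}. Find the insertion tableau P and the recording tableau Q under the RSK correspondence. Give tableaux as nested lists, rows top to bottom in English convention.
Insert each entry of the permutation into P by Schensted row insertion, recording in Q the position of each new cell.

Insert 8: appended to row 1. P = [[8]].
Insert 5: 5 bumps 8 from row 1; 8 starts row 2. P = [[5], [8]].
Insert 7: appended to row 1. P = [[5, 7], [8]].
Insert 1: 1 bumps 5 from row 1; 5 bumps 8 from row 2; 8 starts row 3. P = [[1, 7], [5], [8]].
Insert 4: 4 bumps 7 from row 1; 7 appends to row 2. P = [[1, 4], [5, 7], [8]].
Insert 2: 2 bumps 4 from row 1; 4 bumps 5 from row 2; 5 bumps 8 from row 3; 8 starts row 4. P = [[1, 2], [4, 7], [5], [8]].
Insert 3: appended to row 1. P = [[1, 2, 3], [4, 7], [5], [8]].
Insert 6: appended to row 1. P = [[1, 2, 3, 6], [4, 7], [5], [8]].

So P = [[1, 2, 3, 6], [4, 7], [5], [8]], Q = [[1, 3, 7, 8], [2, 5], [4], [6]].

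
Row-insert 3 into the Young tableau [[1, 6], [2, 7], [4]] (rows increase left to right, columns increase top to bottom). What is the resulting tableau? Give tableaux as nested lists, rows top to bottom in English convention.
In row 1, 3 replaces 6 (the leftmost entry greater than 3); 6 is bumped to row 2. In row 2, 6 replaces 7 (the leftmost entry greater than 6); 7 is bumped to row 3. 7 is appended to row 3. The new tableau is [[1, 3], [2, 6], [4, 7]].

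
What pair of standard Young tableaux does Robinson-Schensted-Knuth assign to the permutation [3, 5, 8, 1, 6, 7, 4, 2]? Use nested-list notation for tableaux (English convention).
Insert each entry of the permutation into P by Schensted row insertion, recording in Q the position of each new cell.

Insert 3: appended to row 1. P = [[3]].
Insert 5: appended to row 1. P = [[3, 5]].
Insert 8: appended to row 1. P = [[3, 5, 8]].
Insert 1: 1 bumps 3 from row 1; 3 starts row 2. P = [[1, 5, 8], [3]].
Insert 6: 6 bumps 8 from row 1; 8 appends to row 2. P = [[1, 5, 6], [3, 8]].
Insert 7: appended to row 1. P = [[1, 5, 6, 7], [3, 8]].
Insert 4: 4 bumps 5 from row 1; 5 bumps 8 from row 2; 8 starts row 3. P = [[1, 4, 6, 7], [3, 5], [8]].
Insert 2: 2 bumps 4 from row 1; 4 bumps 5 from row 2; 5 bumps 8 from row 3; 8 starts row 4. P = [[1, 2, 6, 7], [3, 4], [5], [8]].

So P = [[1, 2, 6, 7], [3, 4], [5], [8]], Q = [[1, 2, 3, 6], [4, 5], [7], [8]].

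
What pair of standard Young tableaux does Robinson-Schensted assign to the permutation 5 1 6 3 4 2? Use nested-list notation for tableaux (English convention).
Insert each entry of the permutation into P by Schensted row insertion, recording in Q the position of each new cell.

Insert 5: appended to row 1. P = [[5]], Q = [[1]].
Insert 1: 1 bumps 5 from row 1; 5 starts row 2. P = [[1], [5]], Q = [[1], [2]].
Insert 6: appended to row 1. P = [[1, 6], [5]], Q = [[1, 3], [2]].
Insert 3: 3 bumps 6 from row 1; 6 appends to row 2. P = [[1, 3], [5, 6]], Q = [[1, 3], [2, 4]].
Insert 4: appended to row 1. P = [[1, 3, 4], [5, 6]], Q = [[1, 3, 5], [2, 4]].
Insert 2: 2 bumps 3 from row 1; 3 bumps 5 from row 2; 5 starts row 3. P = [[1, 2, 4], [3, 6], [5]], Q = [[1, 3, 5], [2, 4], [6]].

So P = [[1, 2, 4], [3, 6], [5]], Q = [[1, 3, 5], [2, 4], [6]].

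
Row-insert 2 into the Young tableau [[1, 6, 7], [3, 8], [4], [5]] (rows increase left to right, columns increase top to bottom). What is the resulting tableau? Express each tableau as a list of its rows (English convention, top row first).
[[1, 2, 7], [3, 6], [4, 8], [5]]

In row 1, 2 replaces 6 (the leftmost entry greater than 2); 6 is bumped to row 2. In row 2, 6 replaces 8 (the leftmost entry greater than 6); 8 is bumped to row 3. 8 is appended to row 3. The new tableau is [[1, 2, 7], [3, 6], [4, 8], [5]].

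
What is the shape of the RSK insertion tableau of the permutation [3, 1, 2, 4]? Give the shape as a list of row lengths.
Row-insert each entry into an empty tableau.

After inserting 3: P = [[3]].
After inserting 1: P = [[1], [3]].
After inserting 2: P = [[1, 2], [3]].
After inserting 4: P = [[1, 2, 4], [3]].

The final insertion tableau P = [[1, 2, 4], [3]] has shape [3, 1].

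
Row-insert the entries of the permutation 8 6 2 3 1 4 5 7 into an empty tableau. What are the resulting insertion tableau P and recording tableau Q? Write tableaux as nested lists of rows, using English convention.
P = [[1, 3, 4, 5, 7], [2], [6], [8]], Q = [[1, 4, 6, 7, 8], [2], [3], [5]]

Insert each entry of the permutation into P by Schensted row insertion, recording in Q the position of each new cell.

Insert 8: appended to row 1. P = [[8]], Q = [[1]].
Insert 6: 6 bumps 8 from row 1; 8 starts row 2. P = [[6], [8]], Q = [[1], [2]].
Insert 2: 2 bumps 6 from row 1; 6 bumps 8 from row 2; 8 starts row 3. P = [[2], [6], [8]], Q = [[1], [2], [3]].
Insert 3: appended to row 1. P = [[2, 3], [6], [8]], Q = [[1, 4], [2], [3]].
Insert 1: 1 bumps 2 from row 1; 2 bumps 6 from row 2; 6 bumps 8 from row 3; 8 starts row 4. P = [[1, 3], [2], [6], [8]], Q = [[1, 4], [2], [3], [5]].
Insert 4: appended to row 1. P = [[1, 3, 4], [2], [6], [8]], Q = [[1, 4, 6], [2], [3], [5]].
Insert 5: appended to row 1. P = [[1, 3, 4, 5], [2], [6], [8]], Q = [[1, 4, 6, 7], [2], [3], [5]].
Insert 7: appended to row 1. P = [[1, 3, 4, 5, 7], [2], [6], [8]], Q = [[1, 4, 6, 7, 8], [2], [3], [5]].

So P = [[1, 3, 4, 5, 7], [2], [6], [8]], Q = [[1, 4, 6, 7, 8], [2], [3], [5]].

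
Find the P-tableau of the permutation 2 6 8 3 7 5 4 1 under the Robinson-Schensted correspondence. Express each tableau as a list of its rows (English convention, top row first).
Insert 2: appended to row 1. P = [[2]].
Insert 6: appended to row 1. P = [[2, 6]].
Insert 8: appended to row 1. P = [[2, 6, 8]].
Insert 3: 3 bumps 6 from row 1; 6 starts row 2. P = [[2, 3, 8], [6]].
Insert 7: 7 bumps 8 from row 1; 8 appends to row 2. P = [[2, 3, 7], [6, 8]].
Insert 5: 5 bumps 7 from row 1; 7 bumps 8 from row 2; 8 starts row 3. P = [[2, 3, 5], [6, 7], [8]].
Insert 4: 4 bumps 5 from row 1; 5 bumps 6 from row 2; 6 bumps 8 from row 3; 8 starts row 4. P = [[2, 3, 4], [5, 7], [6], [8]].
Insert 1: 1 bumps 2 from row 1; 2 bumps 5 from row 2; 5 bumps 6 from row 3; 6 bumps 8 from row 4; 8 starts row 5. P = [[1, 3, 4], [2, 7], [5], [6], [8]].

So P = [[1, 3, 4], [2, 7], [5], [6], [8]].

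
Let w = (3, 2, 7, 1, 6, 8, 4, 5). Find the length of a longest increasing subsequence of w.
3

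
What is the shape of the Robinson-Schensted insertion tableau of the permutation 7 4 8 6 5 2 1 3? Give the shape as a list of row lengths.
[2, 2, 2, 1, 1]

Row-insert each entry into an empty tableau.

After inserting 7: P = [[7]].
After inserting 4: P = [[4], [7]].
After inserting 8: P = [[4, 8], [7]].
After inserting 6: P = [[4, 6], [7, 8]].
After inserting 5: P = [[4, 5], [6, 8], [7]].
After inserting 2: P = [[2, 5], [4, 8], [6], [7]].
After inserting 1: P = [[1, 5], [2, 8], [4], [6], [7]].
After inserting 3: P = [[1, 3], [2, 5], [4, 8], [6], [7]].

The final insertion tableau P = [[1, 3], [2, 5], [4, 8], [6], [7]] has shape [2, 2, 2, 1, 1].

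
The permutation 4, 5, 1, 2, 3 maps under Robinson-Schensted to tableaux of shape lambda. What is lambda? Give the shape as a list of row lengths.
Row-insert each entry into an empty tableau.

After inserting 4: P = [[4]].
After inserting 5: P = [[4, 5]].
After inserting 1: P = [[1, 5], [4]].
After inserting 2: P = [[1, 2], [4, 5]].
After inserting 3: P = [[1, 2, 3], [4, 5]].

The final insertion tableau P = [[1, 2, 3], [4, 5]] has shape [3, 2].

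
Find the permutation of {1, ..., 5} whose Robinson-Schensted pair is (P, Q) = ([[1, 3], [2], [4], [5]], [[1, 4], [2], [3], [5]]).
5 4 2 3 1

Reverse RSK: for i = n, n-1, ..., 1, locate i in Q, remove the corresponding corner cell from P, and reverse-bump its entry up through P; the value ejected from row 1 is w(i).

So w = 5 4 2 3 1.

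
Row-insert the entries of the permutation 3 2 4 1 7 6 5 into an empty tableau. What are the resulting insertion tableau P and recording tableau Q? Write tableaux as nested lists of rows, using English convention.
P = [[1, 4, 5], [2, 6], [3, 7]], Q = [[1, 3, 5], [2, 6], [4, 7]]

Insert each entry of the permutation into P by Schensted row insertion, recording in Q the position of each new cell.

Insert 3: appended to row 1. P = [[3]], Q = [[1]].
Insert 2: 2 bumps 3 from row 1; 3 starts row 2. P = [[2], [3]], Q = [[1], [2]].
Insert 4: appended to row 1. P = [[2, 4], [3]], Q = [[1, 3], [2]].
Insert 1: 1 bumps 2 from row 1; 2 bumps 3 from row 2; 3 starts row 3. P = [[1, 4], [2], [3]], Q = [[1, 3], [2], [4]].
Insert 7: appended to row 1. P = [[1, 4, 7], [2], [3]], Q = [[1, 3, 5], [2], [4]].
Insert 6: 6 bumps 7 from row 1; 7 appends to row 2. P = [[1, 4, 6], [2, 7], [3]], Q = [[1, 3, 5], [2, 6], [4]].
Insert 5: 5 bumps 6 from row 1; 6 bumps 7 from row 2; 7 appends to row 3. P = [[1, 4, 5], [2, 6], [3, 7]], Q = [[1, 3, 5], [2, 6], [4, 7]].

So P = [[1, 4, 5], [2, 6], [3, 7]], Q = [[1, 3, 5], [2, 6], [4, 7]].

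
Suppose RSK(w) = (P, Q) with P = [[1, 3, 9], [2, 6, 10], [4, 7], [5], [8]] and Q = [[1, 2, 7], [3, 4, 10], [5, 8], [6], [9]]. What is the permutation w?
5 8 4 7 6 2 10 3 1 9

Reverse the RSK construction: for i from n down to 1, find the cell of Q containing i, remove the entry at that cell from P, and reverse-bump it up through P; the value ejected from row 1 is w(i).

Step i=10: Q has 10 at row 2, column 3; remove 10 from row 2 of P and reverse-bump: 10 enters row 1 and ejects 9. So w(10) = 9. P is now [[1, 3, 10], [2, 6], [4, 7], [5], [8]].
Step i=9: Q has 9 at row 5, column 1; remove 8 from row 5 of P and reverse-bump: 8 enters row 4 and ejects 5; 5 enters row 3 and ejects 4; 4 enters row 2 and ejects 2; 2 enters row 1 and ejects 1. So w(9) = 1. P is now [[2, 3, 10], [4, 6], [5, 7], [8]].
Step i=8: Q has 8 at row 3, column 2; remove 7 from row 3 of P and reverse-bump: 7 enters row 2 and ejects 6; 6 enters row 1 and ejects 3. So w(8) = 3. P is now [[2, 6, 10], [4, 7], [5], [8]].
Step i=7: Q has 7 at row 1, column 3; remove that cell from P, ejecting 10. So w(7) = 10. P is now [[2, 6], [4, 7], [5], [8]].
Step i=6: Q has 6 at row 4, column 1; remove 8 from row 4 of P and reverse-bump: 8 enters row 3 and ejects 5; 5 enters row 2 and ejects 4; 4 enters row 1 and ejects 2. So w(6) = 2. P is now [[4, 6], [5, 7], [8]].
Step i=5: Q has 5 at row 3, column 1; remove 8 from row 3 of P and reverse-bump: 8 enters row 2 and ejects 7; 7 enters row 1 and ejects 6. So w(5) = 6. P is now [[4, 7], [5, 8]].
Step i=4: Q has 4 at row 2, column 2; remove 8 from row 2 of P and reverse-bump: 8 enters row 1 and ejects 7. So w(4) = 7. P is now [[4, 8], [5]].
Step i=3: Q has 3 at row 2, column 1; remove 5 from row 2 of P and reverse-bump: 5 enters row 1 and ejects 4. So w(3) = 4. P is now [[5, 8]].
Step i=2: Q has 2 at row 1, column 2; remove that cell from P, ejecting 8. So w(2) = 8. P is now [[5]].
Step i=1: Q has 1 at row 1, column 1; remove that cell from P, ejecting 5. So w(1) = 5. P is now [].

So w = 5 8 4 7 6 2 10 3 1 9.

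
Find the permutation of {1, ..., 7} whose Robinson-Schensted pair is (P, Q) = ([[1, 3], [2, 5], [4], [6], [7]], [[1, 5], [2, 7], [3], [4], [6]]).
Reverse RSK: for i = n, n-1, ..., 1, locate i in Q, remove the corresponding corner cell from P, and reverse-bump its entry up through P; the value ejected from row 1 is w(i).

So w = 7 6 4 2 5 1 3.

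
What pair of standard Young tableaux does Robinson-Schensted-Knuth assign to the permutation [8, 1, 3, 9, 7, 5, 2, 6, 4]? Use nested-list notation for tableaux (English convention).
P = [[1, 2, 4, 6], [3, 5], [7, 9], [8]], Q = [[1, 3, 4, 8], [2, 5], [6, 9], [7]]

Insert each entry of the permutation into P by Schensted row insertion, recording in Q the position of each new cell.

Insert 8: appended to row 1. P = [[8]].
Insert 1: 1 bumps 8 from row 1; 8 starts row 2. P = [[1], [8]].
Insert 3: appended to row 1. P = [[1, 3], [8]].
Insert 9: appended to row 1. P = [[1, 3, 9], [8]].
Insert 7: 7 bumps 9 from row 1; 9 appends to row 2. P = [[1, 3, 7], [8, 9]].
Insert 5: 5 bumps 7 from row 1; 7 bumps 8 from row 2; 8 starts row 3. P = [[1, 3, 5], [7, 9], [8]].
Insert 2: 2 bumps 3 from row 1; 3 bumps 7 from row 2; 7 bumps 8 from row 3; 8 starts row 4. P = [[1, 2, 5], [3, 9], [7], [8]].
Insert 6: appended to row 1. P = [[1, 2, 5, 6], [3, 9], [7], [8]].
Insert 4: 4 bumps 5 from row 1; 5 bumps 9 from row 2; 9 appends to row 3. P = [[1, 2, 4, 6], [3, 5], [7, 9], [8]].

So P = [[1, 2, 4, 6], [3, 5], [7, 9], [8]], Q = [[1, 3, 4, 8], [2, 5], [6, 9], [7]].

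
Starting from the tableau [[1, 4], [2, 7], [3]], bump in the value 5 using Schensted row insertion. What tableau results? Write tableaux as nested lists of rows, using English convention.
[[1, 4, 5], [2, 7], [3]]

5 is larger than every entry of row 1, so it is appended to row 1. The new tableau is [[1, 4, 5], [2, 7], [3]].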